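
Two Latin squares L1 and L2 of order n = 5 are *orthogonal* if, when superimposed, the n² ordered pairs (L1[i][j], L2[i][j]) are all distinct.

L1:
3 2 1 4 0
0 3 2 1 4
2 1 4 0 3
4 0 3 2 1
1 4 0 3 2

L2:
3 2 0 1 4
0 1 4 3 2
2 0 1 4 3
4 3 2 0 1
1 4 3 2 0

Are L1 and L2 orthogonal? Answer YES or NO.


Form the n² = 25 superimposed pairs (L1[i][j], L2[i][j]), row by row (rows and columns indexed from 0):
row 0: (3,3) (2,2) (1,0) (4,1) (0,4)
row 1: (0,0) (3,1) (2,4) (1,3) (4,2)
row 2: (2,2) (1,0) (4,1) (0,4) (3,3)
row 3: (4,4) (0,3) (3,2) (2,0) (1,1)
row 4: (1,1) (4,4) (0,3) (3,2) (2,0)
Orthogonality requires all 25 pairs distinct.
But the pair (2,2) repeats: cell (0,1) has L1 = 2, L2 = 2, and cell (2,0) has L1 = 2, L2 = 2.
A repeated pair means some other pair never occurs (only 15 distinct pairs out of 25), so the squares are not orthogonal.
Conclusion: NO.

NO


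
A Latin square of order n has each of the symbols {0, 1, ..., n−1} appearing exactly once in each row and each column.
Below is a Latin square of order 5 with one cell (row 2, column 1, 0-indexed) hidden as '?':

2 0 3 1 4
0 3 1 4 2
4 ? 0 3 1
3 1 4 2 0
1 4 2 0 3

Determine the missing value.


Row 2 contains symbols [0, 1, 3, 4] — missing [2].
Column 1 contains symbols [0, 1, 3, 4] — missing [2].
The missing symbol must appear in both missing sets; intersection = [2].
Therefore the hidden value is 2.

Missing value = 2.


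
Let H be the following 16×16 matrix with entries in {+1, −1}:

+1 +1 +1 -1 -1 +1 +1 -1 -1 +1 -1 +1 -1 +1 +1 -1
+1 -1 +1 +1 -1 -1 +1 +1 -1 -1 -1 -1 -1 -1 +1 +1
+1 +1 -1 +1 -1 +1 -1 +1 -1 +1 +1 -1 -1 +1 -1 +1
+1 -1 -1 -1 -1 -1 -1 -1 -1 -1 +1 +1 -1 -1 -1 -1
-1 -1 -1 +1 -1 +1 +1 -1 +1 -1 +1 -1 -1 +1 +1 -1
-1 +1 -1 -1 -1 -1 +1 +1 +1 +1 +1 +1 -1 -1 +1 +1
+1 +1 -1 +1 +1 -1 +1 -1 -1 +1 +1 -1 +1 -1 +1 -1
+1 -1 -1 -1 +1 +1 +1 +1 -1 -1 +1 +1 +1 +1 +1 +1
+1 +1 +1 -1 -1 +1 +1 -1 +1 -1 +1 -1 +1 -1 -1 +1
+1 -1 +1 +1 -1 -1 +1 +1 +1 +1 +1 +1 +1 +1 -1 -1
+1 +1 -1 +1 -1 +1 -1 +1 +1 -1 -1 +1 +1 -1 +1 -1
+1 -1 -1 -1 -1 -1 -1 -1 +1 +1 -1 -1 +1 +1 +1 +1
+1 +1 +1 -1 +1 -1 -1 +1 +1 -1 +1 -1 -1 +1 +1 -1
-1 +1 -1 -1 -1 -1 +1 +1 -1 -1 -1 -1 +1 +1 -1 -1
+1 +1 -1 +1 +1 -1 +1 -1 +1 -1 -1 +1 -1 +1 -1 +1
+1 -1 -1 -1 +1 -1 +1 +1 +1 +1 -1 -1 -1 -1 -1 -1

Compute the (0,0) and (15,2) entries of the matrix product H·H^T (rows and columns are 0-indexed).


Row 0 of H: [1, 1, 1, -1, -1, 1, 1, -1, -1, 1, -1, 1, -1, 1, 1, -1].
Row 2 of H: [1, 1, -1, 1, -1, 1, -1, 1, -1, 1, 1, -1, -1, 1, -1, 1].
Row 15 of H: [1, -1, -1, -1, 1, -1, 1, 1, 1, 1, -1, -1, -1, -1, -1, -1].
(H·H^T)[0][0] = Σ_j H[0][j]·H[0][j] = (1)² + (1)² + (1)² + (-1)² + (-1)² + (1)² + (1)² + (-1)² + (-1)² + (1)² + (-1)² + (1)² + (-1)² + (1)² + (1)² + (-1)² = 1 + 1 + 1 + 1 + 1 + 1 + 1 + 1 + 1 + 1 + 1 + 1 + 1 + 1 + 1 + 1 = 16.
(H·H^T)[15][2] = Σ_j H[15][j]·H[2][j] = (1)·(1) + (-1)·(1) + (-1)·(-1) + (-1)·(1) + (1)·(-1) + (-1)·(1) + (1)·(-1) + (1)·(1) + (1)·(-1) + (1)·(1) + (-1)·(1) + (-1)·(-1) + (-1)·(-1) + (-1)·(1) + (-1)·(-1) + (-1)·(1) = 1 + -1 + 1 + -1 + -1 + -1 + -1 + 1 + -1 + 1 + -1 + 1 + 1 + -1 + 1 + -1 = -2.
Rows 15 and 2 are not orthogonal (dot product = -2 ≠ 0), so H is not a Hadamard matrix.

(0,0) entry = 16; (15,2) entry = -2.


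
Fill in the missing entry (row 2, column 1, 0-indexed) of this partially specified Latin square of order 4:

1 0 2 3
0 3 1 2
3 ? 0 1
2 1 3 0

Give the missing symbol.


Row 2 contains symbols [0, 1, 3] — missing [2].
Column 1 contains symbols [0, 1, 3] — missing [2].
The missing symbol must appear in both missing sets; intersection = [2].
Therefore the hidden value is 2.

Missing value = 2.


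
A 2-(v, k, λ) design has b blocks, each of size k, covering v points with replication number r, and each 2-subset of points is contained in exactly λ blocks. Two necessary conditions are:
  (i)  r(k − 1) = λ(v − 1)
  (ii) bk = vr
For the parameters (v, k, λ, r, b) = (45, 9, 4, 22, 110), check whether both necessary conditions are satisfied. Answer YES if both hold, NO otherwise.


Condition (i): r(k − 1) = 22·8 = 176; λ(v − 1) = 4·44 = 176. Match? YES.
Condition (ii): bk = 110·9 = 990; vr = 45·22 = 990. Match? YES.
Both conditions hold? YES.

YES


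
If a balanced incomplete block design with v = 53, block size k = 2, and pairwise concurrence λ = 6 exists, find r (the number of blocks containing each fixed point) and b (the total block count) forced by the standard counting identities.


Any 2-(v, k, λ) BIBD satisfies two necessary conditions:
  (i)  Each point sits in r blocks, and counting incidences through any fixed point gives r(k − 1) = λ(v − 1), so r = λ(v − 1)/(k − 1).
  (ii) Total incidences bk = vr, so b = vr/k.
Step 1: r = λ(v − 1)/(k − 1) = 6·(53 − 1)/(2 − 1) = 6·52/1 = 312/1 = 312.
Step 2: b = vr/k = 53·312/2 = 16536/2 = 8268.
Check integrality: r = 312 ∈ Z ✓, b = 8268 ∈ Z ✓.
(These identities are necessary conditions: they determine r and b for any design with these parameters, but do not by themselves prove that one exists.)

r = 312, b = 8268.


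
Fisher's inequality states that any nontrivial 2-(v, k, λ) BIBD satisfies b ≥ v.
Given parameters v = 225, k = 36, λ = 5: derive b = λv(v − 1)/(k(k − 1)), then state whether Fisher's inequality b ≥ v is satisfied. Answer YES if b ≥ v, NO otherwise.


b = λv(v − 1)/(k(k − 1)) = 5·225·224/(36·35) = 252000/1260 = 200.
Compare with v = 225: b < v, so Fisher's inequality fails.

NO


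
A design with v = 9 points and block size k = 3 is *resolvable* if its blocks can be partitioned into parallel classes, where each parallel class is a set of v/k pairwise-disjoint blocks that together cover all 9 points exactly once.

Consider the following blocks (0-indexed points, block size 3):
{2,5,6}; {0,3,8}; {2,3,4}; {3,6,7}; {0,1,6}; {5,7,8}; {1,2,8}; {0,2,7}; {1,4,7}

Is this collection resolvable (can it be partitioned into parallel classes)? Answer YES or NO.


v = 9, block size k = 3, number of blocks = 9.
For resolvability, blocks must partition into parallel classes of size v/k = 3.
Total blocks must therefore be a multiple of 3: 9 = 3·3 + 0 ⇒ divisible ✓.
Consider block {3,6,7}. The only other block(s) in the collection disjoint from it are {1,2,8} — just 1 block(s). Any parallel class containing {3,6,7} would need 2 other blocks each disjoint from it, so no parallel class of size 3 can contain {3,6,7}.
Since every block must belong to some parallel class in a resolution, the collection cannot be partitioned into parallel classes.
Resolvable? NO.

NO


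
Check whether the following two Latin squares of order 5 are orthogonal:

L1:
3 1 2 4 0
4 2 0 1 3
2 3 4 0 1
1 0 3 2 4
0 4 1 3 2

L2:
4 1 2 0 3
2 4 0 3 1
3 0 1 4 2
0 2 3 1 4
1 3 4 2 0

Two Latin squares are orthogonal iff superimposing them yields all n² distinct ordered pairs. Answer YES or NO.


Form the n² = 25 superimposed pairs (L1[i][j], L2[i][j]), row by row (rows and columns indexed from 0):
row 0: (3,4) (1,1) (2,2) (4,0) (0,3)
row 1: (4,2) (2,4) (0,0) (1,3) (3,1)
row 2: (2,3) (3,0) (4,1) (0,4) (1,2)
row 3: (1,0) (0,2) (3,3) (2,1) (4,4)
row 4: (0,1) (4,3) (1,4) (3,2) (2,0)
Orthogonality requires all 25 pairs distinct.
Check by first coordinate: for each symbol s of L1, list the L2 entries in the n cells where L1 = s; they must all differ.
  L1 = 0: L2 entries (in reading order) 3, 0, 4, 2, 1 — all 5 distinct ✓
  L1 = 1: L2 entries (in reading order) 1, 3, 2, 0, 4 — all 5 distinct ✓
  L1 = 2: L2 entries (in reading order) 2, 4, 3, 1, 0 — all 5 distinct ✓
  L1 = 3: L2 entries (in reading order) 4, 1, 0, 3, 2 — all 5 distinct ✓
  L1 = 4: L2 entries (in reading order) 0, 2, 1, 4, 3 — all 5 distinct ✓
Every symbol of L1 meets every symbol of L2 exactly once, so all 25 pairs are distinct (25 of 25).
Conclusion: YES.

YES


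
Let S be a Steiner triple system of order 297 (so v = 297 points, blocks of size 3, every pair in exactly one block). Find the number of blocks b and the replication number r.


An STS(v) is a 2-(v, 3, 1) BIBD: block size k = 3, λ = 1.
Replication: r(k − 1) = λ(v − 1) ⇒ r·2 = 297 − 1 = 296 ⇒ r = 148.
Block count: b = v(v − 1)/6 = 297·296/6 = 87912/6 = 14652.
(Check via bk = vr: 14652·3 = 43956 = 297·148 = 43956 ✓.)

r = 148, b = 14652.


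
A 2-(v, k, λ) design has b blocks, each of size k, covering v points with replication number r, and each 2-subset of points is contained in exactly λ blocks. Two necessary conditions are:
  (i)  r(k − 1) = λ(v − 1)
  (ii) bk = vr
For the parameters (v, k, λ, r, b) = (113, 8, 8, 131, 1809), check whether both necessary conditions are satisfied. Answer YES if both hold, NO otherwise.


Condition (i): r(k − 1) = 131·7 = 917; λ(v − 1) = 8·112 = 896. Match? NO.
Condition (ii): bk = 1809·8 = 14472; vr = 113·131 = 14803. Match? NO.
Both conditions hold? NO.

NO


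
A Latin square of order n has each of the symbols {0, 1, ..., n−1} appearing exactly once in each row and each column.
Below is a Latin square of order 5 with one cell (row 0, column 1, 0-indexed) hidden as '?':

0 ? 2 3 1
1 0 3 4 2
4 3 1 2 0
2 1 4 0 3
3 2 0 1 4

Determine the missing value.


Row 0 contains symbols [0, 1, 2, 3] — missing [4].
Column 1 contains symbols [0, 1, 2, 3] — missing [4].
The missing symbol must appear in both missing sets; intersection = [4].
Therefore the hidden value is 4.

Missing value = 4.


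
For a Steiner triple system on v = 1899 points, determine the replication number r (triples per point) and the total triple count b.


An STS(v) is a 2-(v, 3, 1) BIBD: block size k = 3, λ = 1.
Replication: r(k − 1) = λ(v − 1) ⇒ r·2 = 1899 − 1 = 1898 ⇒ r = 949.
Block count: bk = vr ⇒ b·3 = 1899·949 = 1802151 ⇒ b = 600717.

r = 949, b = 600717.


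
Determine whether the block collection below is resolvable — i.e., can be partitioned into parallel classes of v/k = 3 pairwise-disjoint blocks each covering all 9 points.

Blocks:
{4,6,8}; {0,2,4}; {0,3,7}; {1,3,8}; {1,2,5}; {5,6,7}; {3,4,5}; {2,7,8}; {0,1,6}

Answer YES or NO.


v = 9, block size k = 3, number of blocks = 9.
For resolvability, blocks must partition into parallel classes of size v/k = 3.
Total blocks must therefore be a multiple of 3: 9 = 3·3 + 0 ⇒ divisible ✓.
Greedy packing gives 3 candidate class(es). Each should be a full parallel class (size 3, covers all 9 points).
  Class 1 (3 blocks): {4,6,8}; {0,3,7}; {1,2,5}. Points covered: [0, 1, 2, 3, 4, 5, 6, 7, 8].
  Class 2 (3 blocks): {0,2,4}; {1,3,8}; {5,6,7}. Points covered: [0, 1, 2, 3, 4, 5, 6, 7, 8].
  Class 3 (3 blocks): {3,4,5}; {2,7,8}; {0,1,6}. Points covered: [0, 1, 2, 3, 4, 5, 6, 7, 8].
All classes full (size 3)? YES. All classes cover every point? YES.
Resolvable? YES.

YES


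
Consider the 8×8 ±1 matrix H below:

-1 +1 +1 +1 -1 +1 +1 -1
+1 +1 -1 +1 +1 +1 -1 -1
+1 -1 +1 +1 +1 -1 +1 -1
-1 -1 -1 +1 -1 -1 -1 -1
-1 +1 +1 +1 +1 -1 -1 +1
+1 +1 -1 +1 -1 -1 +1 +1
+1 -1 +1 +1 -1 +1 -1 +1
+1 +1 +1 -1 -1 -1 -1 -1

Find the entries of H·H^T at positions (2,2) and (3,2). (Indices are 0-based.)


Row 2 of H: [1, -1, 1, 1, 1, -1, 1, -1].
Row 3 of H: [-1, -1, -1, 1, -1, -1, -1, -1].
(H·H^T)[2][2] = Σ_j H[2][j]·H[2][j] = (1)² + (-1)² + (1)² + (1)² + (1)² + (-1)² + (1)² + (-1)² = 1 + 1 + 1 + 1 + 1 + 1 + 1 + 1 = 8.
(H·H^T)[3][2] = Σ_j H[3][j]·H[2][j] = (-1)·(1) + (-1)·(-1) + (-1)·(1) + (1)·(1) + (-1)·(1) + (-1)·(-1) + (-1)·(1) + (-1)·(-1) = -1 + 1 + -1 + 1 + -1 + 1 + -1 + 1 = 0.
So rows 3 and 2 are orthogonal; the diagonal entry equals n = 8.

(2,2) entry = 8; (3,2) entry = 0.


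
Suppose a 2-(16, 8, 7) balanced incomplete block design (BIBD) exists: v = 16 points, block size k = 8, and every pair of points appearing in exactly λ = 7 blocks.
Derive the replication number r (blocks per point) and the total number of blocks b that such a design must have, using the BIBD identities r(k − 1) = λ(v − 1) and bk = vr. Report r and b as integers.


Any 2-(v, k, λ) BIBD satisfies two necessary conditions:
  (i)  Each point sits in r blocks, and counting incidences through any fixed point gives r(k − 1) = λ(v − 1), so r = λ(v − 1)/(k − 1).
  (ii) Total incidences bk = vr, so b = vr/k.
Step 1: r = λ(v − 1)/(k − 1) = 7·(16 − 1)/(8 − 1) = 7·15/7 = 105/7 = 15.
Step 2: b = vr/k = 16·15/8 = 240/8 = 30.
Check integrality: r = 15 ∈ Z ✓, b = 30 ∈ Z ✓.
(These identities are necessary conditions: they determine r and b for any design with these parameters, but do not by themselves prove that one exists.)

r = 15, b = 30.


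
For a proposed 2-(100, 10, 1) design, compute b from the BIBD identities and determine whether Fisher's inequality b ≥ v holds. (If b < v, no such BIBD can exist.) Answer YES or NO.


r = λ(v − 1)/(k − 1) = 1·99/9 = 11.
b = vr/k = 100·11/10 = 110.
Fisher's inequality: b ≥ v ⇔ 110 ≥ 100? YES.

YES


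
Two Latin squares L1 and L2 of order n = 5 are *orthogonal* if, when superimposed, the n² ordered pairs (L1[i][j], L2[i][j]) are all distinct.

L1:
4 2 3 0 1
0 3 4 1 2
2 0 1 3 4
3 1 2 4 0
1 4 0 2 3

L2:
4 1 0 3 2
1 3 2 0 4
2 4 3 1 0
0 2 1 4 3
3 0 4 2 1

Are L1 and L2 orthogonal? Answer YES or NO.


Form the n² = 25 superimposed pairs (L1[i][j], L2[i][j]), row by row (rows and columns indexed from 0):
row 0: (4,4) (2,1) (3,0) (0,3) (1,2)
row 1: (0,1) (3,3) (4,2) (1,0) (2,4)
row 2: (2,2) (0,4) (1,3) (3,1) (4,0)
row 3: (3,0) (1,2) (2,1) (4,4) (0,3)
row 4: (1,3) (4,0) (0,4) (2,2) (3,1)
Orthogonality requires all 25 pairs distinct.
But the pair (3,0) repeats: cell (0,2) has L1 = 3, L2 = 0, and cell (3,0) has L1 = 3, L2 = 0.
A repeated pair means some other pair never occurs (only 15 distinct pairs out of 25), so the squares are not orthogonal.
Conclusion: NO.

NO


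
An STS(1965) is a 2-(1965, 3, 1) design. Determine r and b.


An STS(v) is a 2-(v, 3, 1) BIBD: block size k = 3, λ = 1.
Replication: r(k − 1) = λ(v − 1) ⇒ r·2 = 1965 − 1 = 1964 ⇒ r = 982.
Block count: bk = vr ⇒ b·3 = 1965·982 = 1929630 ⇒ b = 643210.
(Check via b = v(v − 1)/6 = 1965·1964/6 = 3859260/6 = 643210.)

r = 982, b = 643210.


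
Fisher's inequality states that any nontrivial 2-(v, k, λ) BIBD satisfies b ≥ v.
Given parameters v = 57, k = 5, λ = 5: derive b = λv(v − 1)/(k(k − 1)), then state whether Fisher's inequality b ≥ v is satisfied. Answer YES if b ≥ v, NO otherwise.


r = λ(v − 1)/(k − 1) = 5·56/4 = 70.
b = vr/k = 57·70/5 = 798.
Fisher's inequality: b ≥ v ⇔ 798 ≥ 57? YES.

YES


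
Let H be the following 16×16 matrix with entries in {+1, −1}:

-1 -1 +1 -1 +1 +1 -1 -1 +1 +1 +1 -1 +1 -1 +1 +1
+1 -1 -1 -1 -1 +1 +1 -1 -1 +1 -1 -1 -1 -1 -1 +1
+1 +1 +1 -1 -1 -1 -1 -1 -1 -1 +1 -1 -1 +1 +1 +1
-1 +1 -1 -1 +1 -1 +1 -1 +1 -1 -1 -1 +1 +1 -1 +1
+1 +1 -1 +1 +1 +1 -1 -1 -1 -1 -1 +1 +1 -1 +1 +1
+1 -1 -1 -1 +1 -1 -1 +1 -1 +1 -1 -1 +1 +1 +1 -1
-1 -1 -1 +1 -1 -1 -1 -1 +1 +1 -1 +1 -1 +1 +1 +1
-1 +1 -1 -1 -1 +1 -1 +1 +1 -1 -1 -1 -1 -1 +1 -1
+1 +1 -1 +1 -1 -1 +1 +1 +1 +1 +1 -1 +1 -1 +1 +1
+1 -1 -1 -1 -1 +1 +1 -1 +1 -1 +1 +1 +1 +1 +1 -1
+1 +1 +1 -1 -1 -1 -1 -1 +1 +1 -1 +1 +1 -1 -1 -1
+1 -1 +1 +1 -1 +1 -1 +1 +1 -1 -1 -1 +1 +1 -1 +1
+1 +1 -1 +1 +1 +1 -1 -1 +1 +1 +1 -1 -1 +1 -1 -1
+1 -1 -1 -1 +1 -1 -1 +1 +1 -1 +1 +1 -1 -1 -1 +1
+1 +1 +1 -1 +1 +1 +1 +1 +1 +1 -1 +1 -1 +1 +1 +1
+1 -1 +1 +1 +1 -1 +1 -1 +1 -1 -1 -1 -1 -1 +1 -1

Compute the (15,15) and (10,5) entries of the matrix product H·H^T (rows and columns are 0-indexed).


Row 5 of H: [1, -1, -1, -1, 1, -1, -1, 1, -1, 1, -1, -1, 1, 1, 1, -1].
Row 10 of H: [1, 1, 1, -1, -1, -1, -1, -1, 1, 1, -1, 1, 1, -1, -1, -1].
Row 15 of H: [1, -1, 1, 1, 1, -1, 1, -1, 1, -1, -1, -1, -1, -1, 1, -1].
(H·H^T)[15][15] = Σ_j H[15][j]·H[15][j] = (1)² + (-1)² + (1)² + (1)² + (1)² + (-1)² + (1)² + (-1)² + (1)² + (-1)² + (-1)² + (-1)² + (-1)² + (-1)² + (1)² + (-1)² = 1 + 1 + 1 + 1 + 1 + 1 + 1 + 1 + 1 + 1 + 1 + 1 + 1 + 1 + 1 + 1 = 16.
(H·H^T)[10][5] = Σ_j H[10][j]·H[5][j] = (1)·(1) + (1)·(-1) + (1)·(-1) + (-1)·(-1) + (-1)·(1) + (-1)·(-1) + (-1)·(-1) + (-1)·(1) + (1)·(-1) + (1)·(1) + (-1)·(-1) + (1)·(-1) + (1)·(1) + (-1)·(1) + (-1)·(1) + (-1)·(-1) = 1 + -1 + -1 + 1 + -1 + 1 + 1 + -1 + -1 + 1 + 1 + -1 + 1 + -1 + -1 + 1 = 0.
So rows 10 and 5 are orthogonal; the diagonal entry equals n = 16.

(15,15) entry = 16; (10,5) entry = 0.


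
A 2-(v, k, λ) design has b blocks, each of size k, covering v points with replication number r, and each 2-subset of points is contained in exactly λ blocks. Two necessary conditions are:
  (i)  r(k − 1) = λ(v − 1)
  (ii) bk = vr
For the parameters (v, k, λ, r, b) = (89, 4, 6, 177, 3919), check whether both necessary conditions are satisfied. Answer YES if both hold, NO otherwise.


Condition (i): r(k − 1) = 177·3 = 531; λ(v − 1) = 6·88 = 528. Match? NO.
Condition (ii): bk = 3919·4 = 15676; vr = 89·177 = 15753. Match? NO.
Both conditions hold? NO.

NO


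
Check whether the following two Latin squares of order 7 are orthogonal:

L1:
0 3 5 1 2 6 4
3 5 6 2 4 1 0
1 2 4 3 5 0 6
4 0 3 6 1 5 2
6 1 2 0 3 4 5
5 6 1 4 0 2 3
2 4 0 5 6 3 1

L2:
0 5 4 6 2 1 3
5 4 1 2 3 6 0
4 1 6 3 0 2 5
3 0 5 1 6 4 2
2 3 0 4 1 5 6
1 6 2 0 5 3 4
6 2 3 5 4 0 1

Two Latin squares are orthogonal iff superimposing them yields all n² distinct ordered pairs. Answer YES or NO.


Form the n² = 49 superimposed pairs (L1[i][j], L2[i][j]), row by row (rows and columns indexed from 0):
row 0: (0,0) (3,5) (5,4) (1,6) (2,2) (6,1) (4,3)
row 1: (3,5) (5,4) (6,1) (2,2) (4,3) (1,6) (0,0)
row 2: (1,4) (2,1) (4,6) (3,3) (5,0) (0,2) (6,5)
row 3: (4,3) (0,0) (3,5) (6,1) (1,6) (5,4) (2,2)
row 4: (6,2) (1,3) (2,0) (0,4) (3,1) (4,5) (5,6)
row 5: (5,1) (6,6) (1,2) (4,0) (0,5) (2,3) (3,4)
row 6: (2,6) (4,2) (0,3) (5,5) (6,4) (3,0) (1,1)
Orthogonality requires all 49 pairs distinct.
But the pair (3,5) repeats: cell (0,1) has L1 = 3, L2 = 5, and cell (1,0) has L1 = 3, L2 = 5.
A repeated pair means some other pair never occurs (only 35 distinct pairs out of 49), so the squares are not orthogonal.
Conclusion: NO.

NO


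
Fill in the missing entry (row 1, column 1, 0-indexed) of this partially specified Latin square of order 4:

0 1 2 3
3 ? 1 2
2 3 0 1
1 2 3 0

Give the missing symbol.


Row 1 contains symbols [1, 2, 3] — missing [0].
Column 1 contains symbols [1, 2, 3] — missing [0].
The missing symbol must appear in both missing sets; intersection = [0].
Therefore the hidden value is 0.

Missing value = 0.


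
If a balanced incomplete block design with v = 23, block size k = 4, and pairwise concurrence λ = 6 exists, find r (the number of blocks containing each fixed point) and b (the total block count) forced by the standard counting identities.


Any 2-(v, k, λ) BIBD satisfies two necessary conditions:
  (i)  Each point sits in r blocks, and counting incidences through any fixed point gives r(k − 1) = λ(v − 1), so r = λ(v − 1)/(k − 1).
  (ii) Total incidences bk = vr, so b = vr/k.
Step 1: r = λ(v − 1)/(k − 1) = 6·(23 − 1)/(4 − 1) = 6·22/3 = 132/3 = 44.
Step 2: b = vr/k = 23·44/4 = 1012/4 = 253.
Check integrality: r = 44 ∈ Z ✓, b = 253 ∈ Z ✓.
(These identities are necessary conditions: they determine r and b for any design with these parameters, but do not by themselves prove that one exists.)

r = 44, b = 253.


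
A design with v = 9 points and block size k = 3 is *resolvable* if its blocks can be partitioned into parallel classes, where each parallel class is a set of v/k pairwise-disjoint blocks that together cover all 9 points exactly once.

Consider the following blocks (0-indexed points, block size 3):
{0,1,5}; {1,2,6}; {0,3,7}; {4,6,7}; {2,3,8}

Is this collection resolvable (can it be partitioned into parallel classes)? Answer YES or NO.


v = 9, block size k = 3, number of blocks = 5.
For resolvability, blocks must partition into parallel classes of size v/k = 3.
Total blocks must therefore be a multiple of 3: 5 = 3·1 + 2 ⇒ not divisible ✗.
Resolvable? NO.

NO


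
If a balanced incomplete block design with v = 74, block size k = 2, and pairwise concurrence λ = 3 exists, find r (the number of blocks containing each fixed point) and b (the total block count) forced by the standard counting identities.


Any 2-(v, k, λ) BIBD satisfies two necessary conditions:
  (i)  Each point sits in r blocks, and counting incidences through any fixed point gives r(k − 1) = λ(v − 1), so r = λ(v − 1)/(k − 1).
  (ii) Total incidences bk = vr, so b = vr/k.
Step 1: r = λ(v − 1)/(k − 1) = 3·(74 − 1)/(2 − 1) = 3·73/1 = 219/1 = 219.
Step 2: b = vr/k = 74·219/2 = 16206/2 = 8103.
Check integrality: r = 219 ∈ Z ✓, b = 8103 ∈ Z ✓.
(These identities are necessary conditions: they determine r and b for any design with these parameters, but do not by themselves prove that one exists.)

r = 219, b = 8103.


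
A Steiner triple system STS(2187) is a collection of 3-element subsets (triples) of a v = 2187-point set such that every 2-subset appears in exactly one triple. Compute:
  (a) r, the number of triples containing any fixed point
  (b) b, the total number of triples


An STS(v) is a 2-(v, 3, 1) BIBD: block size k = 3, λ = 1.
Replication: r(k − 1) = λ(v − 1) ⇒ r·2 = 2187 − 1 = 2186 ⇒ r = 1093.
Block count: b = v(v − 1)/6 = 2187·2186/6 = 4780782/6 = 796797.

r = 1093, b = 796797.


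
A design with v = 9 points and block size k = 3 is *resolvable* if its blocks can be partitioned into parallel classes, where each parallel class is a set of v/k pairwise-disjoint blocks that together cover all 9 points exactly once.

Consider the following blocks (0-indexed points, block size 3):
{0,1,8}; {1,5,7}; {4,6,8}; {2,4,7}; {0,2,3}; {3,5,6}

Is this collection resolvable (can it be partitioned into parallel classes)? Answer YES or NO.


v = 9, block size k = 3, number of blocks = 6.
For resolvability, blocks must partition into parallel classes of size v/k = 3.
Total blocks must therefore be a multiple of 3: 6 = 3·2 + 0 ⇒ divisible ✓.
Greedy packing gives 2 candidate class(es). Each should be a full parallel class (size 3, covers all 9 points).
  Class 1 (3 blocks): {0,1,8}; {2,4,7}; {3,5,6}. Points covered: [0, 1, 2, 3, 4, 5, 6, 7, 8].
  Class 2 (3 blocks): {1,5,7}; {4,6,8}; {0,2,3}. Points covered: [0, 1, 2, 3, 4, 5, 6, 7, 8].
All classes full (size 3)? YES. All classes cover every point? YES.
Resolvable? YES.

YES


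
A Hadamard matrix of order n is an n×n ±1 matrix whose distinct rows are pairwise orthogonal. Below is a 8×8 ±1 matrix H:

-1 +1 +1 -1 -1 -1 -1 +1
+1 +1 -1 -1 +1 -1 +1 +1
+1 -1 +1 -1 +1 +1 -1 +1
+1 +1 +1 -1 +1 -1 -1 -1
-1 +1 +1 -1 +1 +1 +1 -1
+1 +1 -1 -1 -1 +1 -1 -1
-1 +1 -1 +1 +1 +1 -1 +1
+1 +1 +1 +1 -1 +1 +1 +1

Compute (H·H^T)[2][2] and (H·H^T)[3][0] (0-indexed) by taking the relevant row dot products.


Row 0 of H: [-1, 1, 1, -1, -1, -1, -1, 1].
Row 2 of H: [1, -1, 1, -1, 1, 1, -1, 1].
Row 3 of H: [1, 1, 1, -1, 1, -1, -1, -1].
(H·H^T)[2][2] = Σ_j H[2][j]·H[2][j] = (1)² + (-1)² + (1)² + (-1)² + (1)² + (1)² + (-1)² + (1)² = 1 + 1 + 1 + 1 + 1 + 1 + 1 + 1 = 8.
(H·H^T)[3][0] = Σ_j H[3][j]·H[0][j] = (1)·(-1) + (1)·(1) + (1)·(1) + (-1)·(-1) + (1)·(-1) + (-1)·(-1) + (-1)·(-1) + (-1)·(1) = -1 + 1 + 1 + 1 + -1 + 1 + 1 + -1 = 2.
Rows 3 and 0 are not orthogonal (dot product = 2 ≠ 0), so H is not a Hadamard matrix.

(2,2) entry = 8; (3,0) entry = 2.


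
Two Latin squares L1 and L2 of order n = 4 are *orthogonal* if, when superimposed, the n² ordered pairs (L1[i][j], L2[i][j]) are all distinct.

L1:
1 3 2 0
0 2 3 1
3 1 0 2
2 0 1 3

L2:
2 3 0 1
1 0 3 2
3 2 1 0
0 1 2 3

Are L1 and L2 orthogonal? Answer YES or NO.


Form the n² = 16 superimposed pairs (L1[i][j], L2[i][j]), row by row (rows and columns indexed from 0):
row 0: (1,2) (3,3) (2,0) (0,1)
row 1: (0,1) (2,0) (3,3) (1,2)
row 2: (3,3) (1,2) (0,1) (2,0)
row 3: (2,0) (0,1) (1,2) (3,3)
Orthogonality requires all 16 pairs distinct.
But the pair (0,1) repeats: cell (0,3) has L1 = 0, L2 = 1, and cell (1,0) has L1 = 0, L2 = 1.
A repeated pair means some other pair never occurs (only 4 distinct pairs out of 16), so the squares are not orthogonal.
Conclusion: NO.

NO


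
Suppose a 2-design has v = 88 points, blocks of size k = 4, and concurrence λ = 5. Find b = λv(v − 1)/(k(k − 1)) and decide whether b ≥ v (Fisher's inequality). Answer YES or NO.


r = λ(v − 1)/(k − 1) = 5·87/3 = 145.
b = vr/k = 88·145/4 = 3190.
Fisher's inequality: b ≥ v ⇔ 3190 ≥ 88? YES.

YES


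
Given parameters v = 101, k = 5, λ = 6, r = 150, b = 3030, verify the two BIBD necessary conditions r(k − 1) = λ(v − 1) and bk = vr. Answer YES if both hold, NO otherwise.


Condition (i): r(k − 1) = 150·4 = 600; λ(v − 1) = 6·100 = 600. Match? YES.
Condition (ii): bk = 3030·5 = 15150; vr = 101·150 = 15150. Match? YES.
Both conditions hold? YES.

YES


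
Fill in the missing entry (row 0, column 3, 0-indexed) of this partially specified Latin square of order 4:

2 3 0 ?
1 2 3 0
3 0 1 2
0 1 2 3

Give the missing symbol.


Row 0 contains symbols [0, 2, 3] — missing [1].
Column 3 contains symbols [0, 2, 3] — missing [1].
The missing symbol must appear in both missing sets; intersection = [1].
Therefore the hidden value is 1.

Missing value = 1.


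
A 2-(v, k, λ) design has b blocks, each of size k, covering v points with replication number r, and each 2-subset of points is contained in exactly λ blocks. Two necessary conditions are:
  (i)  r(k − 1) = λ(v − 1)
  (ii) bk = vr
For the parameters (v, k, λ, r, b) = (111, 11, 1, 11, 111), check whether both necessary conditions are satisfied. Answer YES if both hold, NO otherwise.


Condition (i): r(k − 1) = 11·10 = 110; λ(v − 1) = 1·110 = 110. Match? YES.
Condition (ii): bk = 111·11 = 1221; vr = 111·11 = 1221. Match? YES.
Both conditions hold? YES.

YES


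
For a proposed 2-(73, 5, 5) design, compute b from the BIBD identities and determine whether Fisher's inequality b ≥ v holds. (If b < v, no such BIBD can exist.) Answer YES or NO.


r = λ(v − 1)/(k − 1) = 5·72/4 = 90.
b = vr/k = 73·90/5 = 1314.
Fisher's inequality: b ≥ v ⇔ 1314 ≥ 73? YES.

YES


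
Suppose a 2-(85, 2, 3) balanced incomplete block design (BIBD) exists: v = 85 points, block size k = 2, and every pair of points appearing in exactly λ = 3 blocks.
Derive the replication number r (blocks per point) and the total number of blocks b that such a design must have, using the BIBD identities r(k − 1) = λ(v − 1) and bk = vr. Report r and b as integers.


Any 2-(v, k, λ) BIBD satisfies two necessary conditions:
  (i)  Each point sits in r blocks, and counting incidences through any fixed point gives r(k − 1) = λ(v − 1), so r = λ(v − 1)/(k − 1).
  (ii) Total incidences bk = vr, so b = vr/k.
Step 1: r = λ(v − 1)/(k − 1) = 3·(85 − 1)/(2 − 1) = 3·84/1 = 252/1 = 252.
Step 2: b = vr/k = 85·252/2 = 21420/2 = 10710.
Check integrality: r = 252 ∈ Z ✓, b = 10710 ∈ Z ✓.
(These identities are necessary conditions: they determine r and b for any design with these parameters, but do not by themselves prove that one exists.)

r = 252, b = 10710.


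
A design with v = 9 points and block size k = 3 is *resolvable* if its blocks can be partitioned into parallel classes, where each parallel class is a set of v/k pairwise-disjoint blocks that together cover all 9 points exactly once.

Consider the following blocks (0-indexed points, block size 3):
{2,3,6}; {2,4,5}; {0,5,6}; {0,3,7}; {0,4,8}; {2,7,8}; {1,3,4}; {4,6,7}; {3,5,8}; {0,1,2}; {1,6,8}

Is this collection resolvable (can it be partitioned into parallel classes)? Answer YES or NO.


v = 9, block size k = 3, number of blocks = 11.
For resolvability, blocks must partition into parallel classes of size v/k = 3.
Total blocks must therefore be a multiple of 3: 11 = 3·3 + 2 ⇒ not divisible ✗.
Resolvable? NO.

NO


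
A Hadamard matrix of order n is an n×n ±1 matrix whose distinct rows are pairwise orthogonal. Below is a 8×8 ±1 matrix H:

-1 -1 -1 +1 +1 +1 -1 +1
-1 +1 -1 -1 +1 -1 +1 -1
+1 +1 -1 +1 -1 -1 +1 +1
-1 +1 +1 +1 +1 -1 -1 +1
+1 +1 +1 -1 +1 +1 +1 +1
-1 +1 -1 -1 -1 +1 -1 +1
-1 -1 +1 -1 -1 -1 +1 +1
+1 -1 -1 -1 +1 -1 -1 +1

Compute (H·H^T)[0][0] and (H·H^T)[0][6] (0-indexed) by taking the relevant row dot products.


Row 0 of H: [-1, -1, -1, 1, 1, 1, -1, 1].
Row 6 of H: [-1, -1, 1, -1, -1, -1, 1, 1].
(H·H^T)[0][0] = Σ_j H[0][j]·H[0][j] = (-1)² + (-1)² + (-1)² + (1)² + (1)² + (1)² + (-1)² + (1)² = 1 + 1 + 1 + 1 + 1 + 1 + 1 + 1 = 8.
(H·H^T)[0][6] = Σ_j H[0][j]·H[6][j] = (-1)·(-1) + (-1)·(-1) + (-1)·(1) + (1)·(-1) + (1)·(-1) + (1)·(-1) + (-1)·(1) + (1)·(1) = 1 + 1 + -1 + -1 + -1 + -1 + -1 + 1 = -2.
Rows 0 and 6 are not orthogonal (dot product = -2 ≠ 0), so H is not a Hadamard matrix.

(0,0) entry = 8; (0,6) entry = -2.


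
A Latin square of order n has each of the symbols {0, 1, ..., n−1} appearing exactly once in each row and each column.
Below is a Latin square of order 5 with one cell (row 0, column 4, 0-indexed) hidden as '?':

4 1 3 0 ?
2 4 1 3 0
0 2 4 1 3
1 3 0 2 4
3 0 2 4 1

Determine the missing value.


Row 0 contains symbols [0, 1, 3, 4] — missing [2].
Column 4 contains symbols [0, 1, 3, 4] — missing [2].
The missing symbol must appear in both missing sets; intersection = [2].
Therefore the hidden value is 2.

Missing value = 2.


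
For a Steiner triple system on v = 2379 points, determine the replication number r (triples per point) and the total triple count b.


An STS(v) is a 2-(v, 3, 1) BIBD: block size k = 3, λ = 1.
Replication: r(k − 1) = λ(v − 1) ⇒ r·2 = 2379 − 1 = 2378 ⇒ r = 1189.
Block count: bk = vr ⇒ b·3 = 2379·1189 = 2828631 ⇒ b = 942877.

r = 1189, b = 942877.


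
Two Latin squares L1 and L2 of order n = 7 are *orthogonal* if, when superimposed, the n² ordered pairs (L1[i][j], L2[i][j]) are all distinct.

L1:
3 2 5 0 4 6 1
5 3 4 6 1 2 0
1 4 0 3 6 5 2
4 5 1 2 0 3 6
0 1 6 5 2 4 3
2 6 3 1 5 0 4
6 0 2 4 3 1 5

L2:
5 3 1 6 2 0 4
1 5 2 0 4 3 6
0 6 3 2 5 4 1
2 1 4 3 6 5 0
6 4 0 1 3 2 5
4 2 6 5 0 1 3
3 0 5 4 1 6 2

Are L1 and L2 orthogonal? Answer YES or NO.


Form the n² = 49 superimposed pairs (L1[i][j], L2[i][j]), row by row (rows and columns indexed from 0):
row 0: (3,5) (2,3) (5,1) (0,6) (4,2) (6,0) (1,4)
row 1: (5,1) (3,5) (4,2) (6,0) (1,4) (2,3) (0,6)
row 2: (1,0) (4,6) (0,3) (3,2) (6,5) (5,4) (2,1)
row 3: (4,2) (5,1) (1,4) (2,3) (0,6) (3,5) (6,0)
row 4: (0,6) (1,4) (6,0) (5,1) (2,3) (4,2) (3,5)
row 5: (2,4) (6,2) (3,6) (1,5) (5,0) (0,1) (4,3)
row 6: (6,3) (0,0) (2,5) (4,4) (3,1) (1,6) (5,2)
Orthogonality requires all 49 pairs distinct.
But the pair (5,1) repeats: cell (0,2) has L1 = 5, L2 = 1, and cell (1,0) has L1 = 5, L2 = 1.
A repeated pair means some other pair never occurs (only 28 distinct pairs out of 49), so the squares are not orthogonal.
Conclusion: NO.

NO


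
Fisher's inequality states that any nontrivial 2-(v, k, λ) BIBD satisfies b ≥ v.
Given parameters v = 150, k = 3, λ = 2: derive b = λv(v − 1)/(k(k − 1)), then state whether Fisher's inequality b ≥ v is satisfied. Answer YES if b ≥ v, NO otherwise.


b = λv(v − 1)/(k(k − 1)) = 2·150·149/(3·2) = 44700/6 = 7450.
Compare with v = 150: b ≥ v, so Fisher's inequality holds.

YES


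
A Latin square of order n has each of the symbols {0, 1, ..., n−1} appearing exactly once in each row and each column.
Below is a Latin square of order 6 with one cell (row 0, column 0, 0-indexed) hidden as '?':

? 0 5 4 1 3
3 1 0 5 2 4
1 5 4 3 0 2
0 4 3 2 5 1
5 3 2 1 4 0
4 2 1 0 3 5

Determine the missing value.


Row 0 contains symbols [0, 1, 3, 4, 5] — missing [2].
Column 0 contains symbols [0, 1, 3, 4, 5] — missing [2].
The missing symbol must appear in both missing sets; intersection = [2].
Therefore the hidden value is 2.

Missing value = 2.


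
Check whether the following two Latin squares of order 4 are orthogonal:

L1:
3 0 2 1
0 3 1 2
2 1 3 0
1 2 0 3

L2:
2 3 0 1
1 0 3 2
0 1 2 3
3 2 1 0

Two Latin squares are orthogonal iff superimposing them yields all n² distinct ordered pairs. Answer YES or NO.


Form the n² = 16 superimposed pairs (L1[i][j], L2[i][j]), row by row (rows and columns indexed from 0):
row 0: (3,2) (0,3) (2,0) (1,1)
row 1: (0,1) (3,0) (1,3) (2,2)
row 2: (2,0) (1,1) (3,2) (0,3)
row 3: (1,3) (2,2) (0,1) (3,0)
Orthogonality requires all 16 pairs distinct.
But the pair (2,0) repeats: cell (0,2) has L1 = 2, L2 = 0, and cell (2,0) has L1 = 2, L2 = 0.
A repeated pair means some other pair never occurs (only 8 distinct pairs out of 16), so the squares are not orthogonal.
Conclusion: NO.

NO


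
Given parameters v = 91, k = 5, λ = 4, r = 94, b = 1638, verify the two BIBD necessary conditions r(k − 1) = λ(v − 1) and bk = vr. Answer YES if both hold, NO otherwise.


Condition (i): r(k − 1) = 94·4 = 376; λ(v − 1) = 4·90 = 360. Match? NO.
Condition (ii): bk = 1638·5 = 8190; vr = 91·94 = 8554. Match? NO.
Both conditions hold? NO.

NO


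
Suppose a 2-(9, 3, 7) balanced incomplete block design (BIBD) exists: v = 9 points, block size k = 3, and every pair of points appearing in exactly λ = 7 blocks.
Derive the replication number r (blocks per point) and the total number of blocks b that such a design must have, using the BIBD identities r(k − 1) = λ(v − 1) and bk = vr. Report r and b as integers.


Any 2-(v, k, λ) BIBD satisfies two necessary conditions:
  (i)  Each point sits in r blocks, and counting incidences through any fixed point gives r(k − 1) = λ(v − 1), so r = λ(v − 1)/(k − 1).
  (ii) Total incidences bk = vr, so b = vr/k.
Step 1: r = λ(v − 1)/(k − 1) = 7·(9 − 1)/(3 − 1) = 7·8/2 = 56/2 = 28.
Step 2: b = vr/k = 9·28/3 = 252/3 = 84.
Check integrality: r = 28 ∈ Z ✓, b = 84 ∈ Z ✓.
(These identities are necessary conditions: they determine r and b for any design with these parameters, but do not by themselves prove that one exists.)

r = 28, b = 84.


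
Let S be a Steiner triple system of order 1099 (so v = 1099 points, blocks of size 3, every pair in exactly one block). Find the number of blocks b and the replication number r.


An STS(v) is a 2-(v, 3, 1) BIBD: block size k = 3, λ = 1.
Replication: r(k − 1) = λ(v − 1) ⇒ r·2 = 1099 − 1 = 1098 ⇒ r = 549.
Block count: bk = vr ⇒ b·3 = 1099·549 = 603351 ⇒ b = 201117.

r = 549, b = 201117.


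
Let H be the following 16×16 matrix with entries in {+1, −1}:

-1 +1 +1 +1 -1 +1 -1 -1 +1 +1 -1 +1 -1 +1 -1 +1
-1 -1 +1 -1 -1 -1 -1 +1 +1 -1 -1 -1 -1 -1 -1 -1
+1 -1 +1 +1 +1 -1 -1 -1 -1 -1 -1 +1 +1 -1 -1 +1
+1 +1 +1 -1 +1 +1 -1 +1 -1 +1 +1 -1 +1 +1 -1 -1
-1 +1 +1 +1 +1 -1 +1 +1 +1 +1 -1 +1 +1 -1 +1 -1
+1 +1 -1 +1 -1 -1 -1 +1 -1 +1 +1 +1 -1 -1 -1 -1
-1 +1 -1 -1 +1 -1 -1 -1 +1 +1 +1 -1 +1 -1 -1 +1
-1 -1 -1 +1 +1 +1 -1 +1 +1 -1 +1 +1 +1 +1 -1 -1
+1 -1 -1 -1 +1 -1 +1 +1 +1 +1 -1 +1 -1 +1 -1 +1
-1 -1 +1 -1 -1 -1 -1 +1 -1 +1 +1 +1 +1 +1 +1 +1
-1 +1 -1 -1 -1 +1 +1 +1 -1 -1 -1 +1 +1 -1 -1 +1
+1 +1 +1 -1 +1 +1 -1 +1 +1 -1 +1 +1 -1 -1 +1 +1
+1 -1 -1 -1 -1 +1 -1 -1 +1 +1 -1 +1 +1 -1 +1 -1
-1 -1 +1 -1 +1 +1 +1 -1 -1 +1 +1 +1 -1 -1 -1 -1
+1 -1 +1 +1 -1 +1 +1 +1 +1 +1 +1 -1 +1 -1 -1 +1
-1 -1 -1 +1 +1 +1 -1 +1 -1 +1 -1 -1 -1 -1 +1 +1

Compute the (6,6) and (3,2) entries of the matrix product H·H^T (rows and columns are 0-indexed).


Row 2 of H: [1, -1, 1, 1, 1, -1, -1, -1, -1, -1, -1, 1, 1, -1, -1, 1].
Row 3 of H: [1, 1, 1, -1, 1, 1, -1, 1, -1, 1, 1, -1, 1, 1, -1, -1].
Row 6 of H: [-1, 1, -1, -1, 1, -1, -1, -1, 1, 1, 1, -1, 1, -1, -1, 1].
(H·H^T)[6][6] = Σ_j H[6][j]·H[6][j] = (-1)² + (1)² + (-1)² + (-1)² + (1)² + (-1)² + (-1)² + (-1)² + (1)² + (1)² + (1)² + (-1)² + (1)² + (-1)² + (-1)² + (1)² = 1 + 1 + 1 + 1 + 1 + 1 + 1 + 1 + 1 + 1 + 1 + 1 + 1 + 1 + 1 + 1 = 16.
(H·H^T)[3][2] = Σ_j H[3][j]·H[2][j] = (1)·(1) + (1)·(-1) + (1)·(1) + (-1)·(1) + (1)·(1) + (1)·(-1) + (-1)·(-1) + (1)·(-1) + (-1)·(-1) + (1)·(-1) + (1)·(-1) + (-1)·(1) + (1)·(1) + (1)·(-1) + (-1)·(-1) + (-1)·(1) = 1 + -1 + 1 + -1 + 1 + -1 + 1 + -1 + 1 + -1 + -1 + -1 + 1 + -1 + 1 + -1 = -2.
Rows 3 and 2 are not orthogonal (dot product = -2 ≠ 0), so H is not a Hadamard matrix.

(6,6) entry = 16; (3,2) entry = -2.


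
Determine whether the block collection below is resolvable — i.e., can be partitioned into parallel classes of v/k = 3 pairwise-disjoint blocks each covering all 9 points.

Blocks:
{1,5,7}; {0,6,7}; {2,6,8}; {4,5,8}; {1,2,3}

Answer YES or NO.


v = 9, block size k = 3, number of blocks = 5.
For resolvability, blocks must partition into parallel classes of size v/k = 3.
Total blocks must therefore be a multiple of 3: 5 = 3·1 + 2 ⇒ not divisible ✗.
Resolvable? NO.

NO


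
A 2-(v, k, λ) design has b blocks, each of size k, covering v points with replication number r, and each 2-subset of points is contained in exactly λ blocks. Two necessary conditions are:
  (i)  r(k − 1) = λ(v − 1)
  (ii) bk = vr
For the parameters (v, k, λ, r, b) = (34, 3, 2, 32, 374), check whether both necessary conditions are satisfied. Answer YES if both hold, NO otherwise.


Condition (i): r(k − 1) = 32·2 = 64; λ(v − 1) = 2·33 = 66. Match? NO.
Condition (ii): bk = 374·3 = 1122; vr = 34·32 = 1088. Match? NO.
Both conditions hold? NO.

NO


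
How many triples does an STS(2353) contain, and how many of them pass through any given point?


An STS(v) is a 2-(v, 3, 1) BIBD: block size k = 3, λ = 1.
Replication: r(k − 1) = λ(v − 1) ⇒ r·2 = 2353 − 1 = 2352 ⇒ r = 1176.
Block count: bk = vr ⇒ b·3 = 2353·1176 = 2767128 ⇒ b = 922376.

r = 1176, b = 922376.


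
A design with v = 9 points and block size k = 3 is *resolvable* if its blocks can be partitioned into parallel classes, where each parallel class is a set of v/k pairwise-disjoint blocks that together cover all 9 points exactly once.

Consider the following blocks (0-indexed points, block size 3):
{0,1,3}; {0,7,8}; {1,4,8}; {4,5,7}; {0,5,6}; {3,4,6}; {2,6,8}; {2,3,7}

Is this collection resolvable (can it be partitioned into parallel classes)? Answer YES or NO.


v = 9, block size k = 3, number of blocks = 8.
For resolvability, blocks must partition into parallel classes of size v/k = 3.
Total blocks must therefore be a multiple of 3: 8 = 3·2 + 2 ⇒ not divisible ✗.
Resolvable? NO.

NO


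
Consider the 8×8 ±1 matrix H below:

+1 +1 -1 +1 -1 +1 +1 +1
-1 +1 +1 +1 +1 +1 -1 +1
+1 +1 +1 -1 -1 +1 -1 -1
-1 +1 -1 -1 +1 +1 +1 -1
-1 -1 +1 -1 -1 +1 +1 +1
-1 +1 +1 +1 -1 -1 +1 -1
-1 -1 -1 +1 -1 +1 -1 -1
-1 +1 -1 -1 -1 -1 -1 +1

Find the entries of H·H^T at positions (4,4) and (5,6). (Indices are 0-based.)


Row 4 of H: [-1, -1, 1, -1, -1, 1, 1, 1].
Row 5 of H: [-1, 1, 1, 1, -1, -1, 1, -1].
Row 6 of H: [-1, -1, -1, 1, -1, 1, -1, -1].
(H·H^T)[4][4] = Σ_j H[4][j]·H[4][j] = (-1)² + (-1)² + (1)² + (-1)² + (-1)² + (1)² + (1)² + (1)² = 1 + 1 + 1 + 1 + 1 + 1 + 1 + 1 = 8.
(H·H^T)[5][6] = Σ_j H[5][j]·H[6][j] = (-1)·(-1) + (1)·(-1) + (1)·(-1) + (1)·(1) + (-1)·(-1) + (-1)·(1) + (1)·(-1) + (-1)·(-1) = 1 + -1 + -1 + 1 + 1 + -1 + -1 + 1 = 0.
So rows 5 and 6 are orthogonal; the diagonal entry equals n = 8.

(4,4) entry = 8; (5,6) entry = 0.


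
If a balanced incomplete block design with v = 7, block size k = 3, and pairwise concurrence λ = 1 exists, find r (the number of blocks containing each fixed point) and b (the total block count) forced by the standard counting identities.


Any 2-(v, k, λ) BIBD satisfies two necessary conditions:
  (i)  Each point sits in r blocks, and counting incidences through any fixed point gives r(k − 1) = λ(v − 1), so r = λ(v − 1)/(k − 1).
  (ii) Total incidences bk = vr, so b = vr/k.
Step 1: r = λ(v − 1)/(k − 1) = 1·(7 − 1)/(3 − 1) = 1·6/2 = 6/2 = 3.
Step 2: b = vr/k = 7·3/3 = 21/3 = 7.
Check integrality: r = 3 ∈ Z ✓, b = 7 ∈ Z ✓.
(These identities are necessary conditions: they determine r and b for any design with these parameters, but do not by themselves prove that one exists.)

r = 3, b = 7.


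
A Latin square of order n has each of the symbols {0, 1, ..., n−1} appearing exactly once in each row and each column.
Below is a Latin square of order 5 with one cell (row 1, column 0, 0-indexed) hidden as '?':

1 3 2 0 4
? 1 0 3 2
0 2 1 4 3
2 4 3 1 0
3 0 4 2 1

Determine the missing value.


Row 1 contains symbols [0, 1, 2, 3] — missing [4].
Column 0 contains symbols [0, 1, 2, 3] — missing [4].
The missing symbol must appear in both missing sets; intersection = [4].
Therefore the hidden value is 4.

Missing value = 4.
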